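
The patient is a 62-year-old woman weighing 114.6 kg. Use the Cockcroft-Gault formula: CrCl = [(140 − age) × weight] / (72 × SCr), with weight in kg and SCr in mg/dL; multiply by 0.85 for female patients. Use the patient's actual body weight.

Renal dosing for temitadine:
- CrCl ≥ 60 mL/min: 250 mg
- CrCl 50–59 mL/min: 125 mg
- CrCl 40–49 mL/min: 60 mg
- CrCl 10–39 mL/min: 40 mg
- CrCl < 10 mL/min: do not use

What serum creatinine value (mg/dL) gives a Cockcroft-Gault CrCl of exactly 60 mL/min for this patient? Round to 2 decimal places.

Standard dose requires CrCl ≥ 60 mL/min.
Set (140 − 62) × 114.6 × 0.85 / (72 × SCr) = 60
SCr = (140 − 62) × 114.6 × 0.85 / (72 × 60) = 1.759 mg/dL

1.76 mg/dL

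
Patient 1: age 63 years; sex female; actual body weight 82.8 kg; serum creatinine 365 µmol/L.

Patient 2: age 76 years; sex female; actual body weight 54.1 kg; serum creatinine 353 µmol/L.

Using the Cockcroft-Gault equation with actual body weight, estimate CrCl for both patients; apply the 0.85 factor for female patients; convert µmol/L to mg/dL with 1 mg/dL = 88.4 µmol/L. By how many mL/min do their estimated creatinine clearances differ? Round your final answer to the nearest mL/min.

Patient 1: SCr = 365 / 88.4 = 4.129 mg/dL
Patient 1: CrCl = (140 − 63) × 82.8 / (72 × 4.129) × 0.85 = 6375.6 / 297.29 × 0.85 ≈ 18.2 mL/min
Patient 2: SCr = 353 / 88.4 = 3.993 mg/dL
Patient 2: CrCl = (140 − 76) × 54.1 / (72 × 3.993) × 0.85 = 3462.4 / 287.50 × 0.85 ≈ 10.2 mL/min
|18.2 − 10.2| = 8.0 mL/min

8 mL/min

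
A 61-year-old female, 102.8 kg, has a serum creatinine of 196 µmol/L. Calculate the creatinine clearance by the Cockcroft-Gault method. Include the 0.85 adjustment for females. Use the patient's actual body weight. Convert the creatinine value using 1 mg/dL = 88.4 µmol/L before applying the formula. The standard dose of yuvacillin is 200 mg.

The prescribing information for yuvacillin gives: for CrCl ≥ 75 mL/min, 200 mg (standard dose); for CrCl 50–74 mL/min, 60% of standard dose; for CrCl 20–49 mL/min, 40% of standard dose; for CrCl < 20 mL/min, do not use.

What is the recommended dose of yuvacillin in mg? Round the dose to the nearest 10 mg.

80 mg

SCr = 196 / 88.4 = 2.217 mg/dL
CrCl = (140 − 61) × 102.8 / (72 × 2.217) × 0.85 = 8121.2 / 159.62 × 0.85 ≈ 43.2 mL/min
CrCl ≈ 43 mL/min → bracket 20–49 mL/min.
40% of 200 mg = 80 mg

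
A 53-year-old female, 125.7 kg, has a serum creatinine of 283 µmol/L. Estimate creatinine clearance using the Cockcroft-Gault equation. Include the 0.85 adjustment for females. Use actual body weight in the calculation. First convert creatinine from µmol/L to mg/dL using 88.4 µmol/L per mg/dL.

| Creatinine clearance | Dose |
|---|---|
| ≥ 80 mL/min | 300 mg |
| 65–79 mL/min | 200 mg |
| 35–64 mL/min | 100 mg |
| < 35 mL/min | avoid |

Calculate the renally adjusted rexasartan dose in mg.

SCr = 283 / 88.4 = 3.201 mg/dL
CrCl = (140 − 53) × 125.7 / (72 × 3.201) × 0.85 = 10935.9 / 230.47 × 0.85 ≈ 40.3 mL/min
CrCl ≈ 40 mL/min → bracket 35–64 mL/min.
Dose for this bracket: 100 mg.

100 mg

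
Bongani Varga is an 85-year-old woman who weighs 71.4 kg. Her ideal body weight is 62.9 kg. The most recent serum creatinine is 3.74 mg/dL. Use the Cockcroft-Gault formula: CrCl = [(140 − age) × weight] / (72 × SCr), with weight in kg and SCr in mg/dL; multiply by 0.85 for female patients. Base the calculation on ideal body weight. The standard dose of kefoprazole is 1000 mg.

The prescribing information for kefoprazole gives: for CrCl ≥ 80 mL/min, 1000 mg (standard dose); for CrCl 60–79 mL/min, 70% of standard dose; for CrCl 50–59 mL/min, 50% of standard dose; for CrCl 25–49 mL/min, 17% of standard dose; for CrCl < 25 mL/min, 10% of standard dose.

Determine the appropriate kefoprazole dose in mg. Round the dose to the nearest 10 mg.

CrCl = (140 − 85) × 62.9 / (72 × 3.74) × 0.85 = 3459.5 / 269.28 × 0.85 ≈ 10.9 mL/min
CrCl ≈ 11 mL/min → bracket < 25 mL/min.
10% of 1000 mg = 100 mg

100 mg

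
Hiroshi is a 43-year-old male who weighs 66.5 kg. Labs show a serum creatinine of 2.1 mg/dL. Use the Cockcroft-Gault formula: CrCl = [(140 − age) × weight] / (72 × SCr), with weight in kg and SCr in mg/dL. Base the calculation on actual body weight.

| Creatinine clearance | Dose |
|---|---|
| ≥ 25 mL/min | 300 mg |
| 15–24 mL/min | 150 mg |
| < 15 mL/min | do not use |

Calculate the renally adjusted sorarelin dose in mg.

300 mg

CrCl = (140 − 43) × 66.5 / (72 × 2.1) = 6450.5 / 151.20 ≈ 42.7 mL/min
CrCl ≈ 43 mL/min → bracket ≥ 25 mL/min.
Dose for this bracket: 300 mg.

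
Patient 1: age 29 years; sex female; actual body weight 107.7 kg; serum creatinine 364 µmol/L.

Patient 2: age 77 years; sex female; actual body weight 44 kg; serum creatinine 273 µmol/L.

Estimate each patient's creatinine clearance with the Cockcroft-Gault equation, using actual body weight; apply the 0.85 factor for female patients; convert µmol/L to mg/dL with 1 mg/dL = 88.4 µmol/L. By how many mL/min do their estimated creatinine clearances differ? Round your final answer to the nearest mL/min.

Patient 1: SCr = 364 / 88.4 = 4.118 mg/dL
Patient 1: CrCl = (140 − 29) × 107.7 / (72 × 4.118) × 0.85 = 11954.7 / 296.50 × 0.85 ≈ 34.3 mL/min
Patient 2: SCr = 273 / 88.4 = 3.088 mg/dL
Patient 2: CrCl = (140 − 77) × 44 / (72 × 3.088) × 0.85 = 2772.0 / 222.34 × 0.85 ≈ 10.6 mL/min
|34.3 − 10.6| = 23.7 mL/min

24 mL/min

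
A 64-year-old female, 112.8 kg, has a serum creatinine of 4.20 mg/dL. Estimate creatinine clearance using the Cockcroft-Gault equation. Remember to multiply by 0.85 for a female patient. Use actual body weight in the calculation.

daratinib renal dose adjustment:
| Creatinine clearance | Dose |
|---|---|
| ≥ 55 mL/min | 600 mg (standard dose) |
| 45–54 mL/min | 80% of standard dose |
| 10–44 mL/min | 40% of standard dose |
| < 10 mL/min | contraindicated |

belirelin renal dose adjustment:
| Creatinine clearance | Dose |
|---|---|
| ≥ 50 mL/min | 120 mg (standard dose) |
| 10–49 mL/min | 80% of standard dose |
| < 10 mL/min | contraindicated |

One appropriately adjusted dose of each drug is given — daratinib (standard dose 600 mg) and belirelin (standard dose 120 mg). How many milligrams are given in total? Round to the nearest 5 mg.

335 mg

CrCl = (140 − 64) × 112.8 / (72 × 4.2) × 0.85 = 8572.8 / 302.40 × 0.85 ≈ 24.1 mL/min
CrCl ≈ 24 mL/min.
daratinib: 10–44 mL/min → 40% of 600 mg = 240 mg.
belirelin: 10–49 mL/min → 80% of 120 mg = 96 mg.
Total = 240 + 96 = 336 mg.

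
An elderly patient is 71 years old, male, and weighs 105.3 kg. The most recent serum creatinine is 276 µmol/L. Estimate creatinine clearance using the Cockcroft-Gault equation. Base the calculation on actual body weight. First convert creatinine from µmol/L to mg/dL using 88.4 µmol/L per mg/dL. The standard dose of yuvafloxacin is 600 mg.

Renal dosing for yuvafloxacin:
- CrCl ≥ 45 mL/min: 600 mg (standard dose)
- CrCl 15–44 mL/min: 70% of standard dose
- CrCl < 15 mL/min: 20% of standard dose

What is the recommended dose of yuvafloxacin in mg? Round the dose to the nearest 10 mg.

SCr = 276 / 88.4 = 3.122 mg/dL
CrCl = (140 − 71) × 105.3 / (72 × 3.122) = 7265.7 / 224.78 ≈ 32.3 mL/min
CrCl ≈ 32 mL/min → bracket 15–44 mL/min.
70% of 600 mg = 420 mg

420 mg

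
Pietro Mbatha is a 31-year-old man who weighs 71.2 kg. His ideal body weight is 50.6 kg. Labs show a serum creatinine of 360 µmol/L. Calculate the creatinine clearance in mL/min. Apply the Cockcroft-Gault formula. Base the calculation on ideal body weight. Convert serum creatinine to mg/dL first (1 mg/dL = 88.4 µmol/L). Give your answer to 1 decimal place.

SCr = 360 / 88.4 = 4.072 mg/dL
CrCl = (140 − 31) × 50.6 / (72 × 4.072) = 5515.4 / 293.18 ≈ 18.8 mL/min

18.8 mL/min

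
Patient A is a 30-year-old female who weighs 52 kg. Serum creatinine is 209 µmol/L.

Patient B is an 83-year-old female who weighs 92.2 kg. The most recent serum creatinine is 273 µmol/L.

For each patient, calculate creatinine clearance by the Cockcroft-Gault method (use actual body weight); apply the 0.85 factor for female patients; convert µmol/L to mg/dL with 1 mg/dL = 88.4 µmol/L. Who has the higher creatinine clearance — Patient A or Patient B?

Patient A: SCr = 209 / 88.4 = 2.364 mg/dL
Patient A: CrCl = (140 − 30) × 52 / (72 × 2.364) × 0.85 = 5720.0 / 170.21 × 0.85 ≈ 28.6 mL/min
Patient B: SCr = 273 / 88.4 = 3.088 mg/dL
Patient B: CrCl = (140 − 83) × 92.2 / (72 × 3.088) × 0.85 = 5255.4 / 222.34 × 0.85 ≈ 20.1 mL/min
28.6 vs 20.1 mL/min → Patient A is higher.

Patient A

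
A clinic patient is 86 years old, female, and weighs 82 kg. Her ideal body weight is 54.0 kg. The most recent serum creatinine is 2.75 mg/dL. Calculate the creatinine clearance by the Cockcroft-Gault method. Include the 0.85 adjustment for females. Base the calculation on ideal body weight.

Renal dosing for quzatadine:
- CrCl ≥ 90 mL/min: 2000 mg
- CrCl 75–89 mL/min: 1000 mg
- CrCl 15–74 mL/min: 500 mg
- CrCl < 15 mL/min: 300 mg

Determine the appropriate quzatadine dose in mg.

300 mg

CrCl = (140 − 86) × 54 / (72 × 2.75) × 0.85 = 2916.0 / 198.00 × 0.85 ≈ 12.5 mL/min
CrCl ≈ 13 mL/min → bracket < 15 mL/min.
Dose for this bracket: 300 mg.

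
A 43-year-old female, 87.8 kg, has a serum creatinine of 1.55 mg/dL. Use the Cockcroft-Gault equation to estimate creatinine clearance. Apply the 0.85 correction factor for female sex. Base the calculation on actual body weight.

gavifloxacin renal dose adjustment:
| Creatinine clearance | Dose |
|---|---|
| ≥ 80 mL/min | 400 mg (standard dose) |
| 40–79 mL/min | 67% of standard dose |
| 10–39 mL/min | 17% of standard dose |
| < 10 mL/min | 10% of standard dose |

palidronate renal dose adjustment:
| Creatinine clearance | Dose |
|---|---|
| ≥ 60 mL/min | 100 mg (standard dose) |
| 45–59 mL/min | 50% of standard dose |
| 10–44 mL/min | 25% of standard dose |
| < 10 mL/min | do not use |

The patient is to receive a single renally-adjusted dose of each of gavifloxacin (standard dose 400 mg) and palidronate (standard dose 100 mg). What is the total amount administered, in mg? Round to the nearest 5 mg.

CrCl = (140 − 43) × 87.8 / (72 × 1.55) × 0.85 = 8516.6 / 111.60 × 0.85 ≈ 64.9 mL/min
CrCl ≈ 65 mL/min.
gavifloxacin: 40–79 mL/min → 67% of 400 mg = 268 mg.
palidronate: ≥ 60 mL/min → 100% of 100 mg = 100 mg.
Total = 268 + 100 = 368 mg.

370 mg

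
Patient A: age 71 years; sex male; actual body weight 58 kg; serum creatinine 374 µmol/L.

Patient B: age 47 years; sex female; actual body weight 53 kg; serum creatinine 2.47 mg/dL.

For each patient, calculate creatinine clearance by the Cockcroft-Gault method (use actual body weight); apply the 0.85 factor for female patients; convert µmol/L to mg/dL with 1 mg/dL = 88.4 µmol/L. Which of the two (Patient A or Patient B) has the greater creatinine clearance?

Patient A: SCr = 374 / 88.4 = 4.231 mg/dL
Patient A: CrCl = (140 − 71) × 58 / (72 × 4.231) = 4002.0 / 304.63 ≈ 13.1 mL/min
Patient B: CrCl = (140 − 47) × 53 / (72 × 2.47) × 0.85 = 4929.0 / 177.84 × 0.85 ≈ 23.6 mL/min
13.1 vs 23.6 mL/min → Patient B is higher.

Patient B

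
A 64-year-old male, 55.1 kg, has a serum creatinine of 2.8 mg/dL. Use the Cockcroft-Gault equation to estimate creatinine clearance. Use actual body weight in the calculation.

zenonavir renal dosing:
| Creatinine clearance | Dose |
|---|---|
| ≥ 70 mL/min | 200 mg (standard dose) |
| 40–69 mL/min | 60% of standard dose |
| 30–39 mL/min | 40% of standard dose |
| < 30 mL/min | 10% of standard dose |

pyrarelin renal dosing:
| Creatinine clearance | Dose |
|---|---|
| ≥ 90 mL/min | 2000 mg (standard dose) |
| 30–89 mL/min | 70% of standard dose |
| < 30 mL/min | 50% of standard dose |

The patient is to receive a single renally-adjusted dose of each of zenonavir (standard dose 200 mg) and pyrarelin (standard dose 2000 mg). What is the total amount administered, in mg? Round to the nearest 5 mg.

1020 mg

CrCl = (140 − 64) × 55.1 / (72 × 2.8) = 4187.6 / 201.60 ≈ 20.8 mL/min
CrCl ≈ 21 mL/min.
zenonavir: < 30 mL/min → 10% of 200 mg = 20 mg.
pyrarelin: < 30 mL/min → 50% of 2000 mg = 1000 mg.
Total = 20 + 1000 = 1020 mg.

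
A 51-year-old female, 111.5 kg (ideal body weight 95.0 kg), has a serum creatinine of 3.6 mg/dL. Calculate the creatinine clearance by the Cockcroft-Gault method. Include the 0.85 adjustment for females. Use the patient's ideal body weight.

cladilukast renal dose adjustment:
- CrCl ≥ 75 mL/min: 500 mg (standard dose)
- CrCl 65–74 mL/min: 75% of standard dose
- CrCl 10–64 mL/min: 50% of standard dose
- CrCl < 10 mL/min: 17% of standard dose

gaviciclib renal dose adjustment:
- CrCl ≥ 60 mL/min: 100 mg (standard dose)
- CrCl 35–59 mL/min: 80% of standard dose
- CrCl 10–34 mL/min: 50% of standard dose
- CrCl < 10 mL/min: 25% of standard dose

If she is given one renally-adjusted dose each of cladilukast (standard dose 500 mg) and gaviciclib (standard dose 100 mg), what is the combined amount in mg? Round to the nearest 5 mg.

300 mg

CrCl = (140 − 51) × 95 / (72 × 3.6) × 0.85 = 8455.0 / 259.20 × 0.85 ≈ 27.7 mL/min
CrCl ≈ 28 mL/min.
cladilukast: 10–64 mL/min → 50% of 500 mg = 250 mg.
gaviciclib: 10–34 mL/min → 50% of 100 mg = 50 mg.
Total = 250 + 50 = 300 mg.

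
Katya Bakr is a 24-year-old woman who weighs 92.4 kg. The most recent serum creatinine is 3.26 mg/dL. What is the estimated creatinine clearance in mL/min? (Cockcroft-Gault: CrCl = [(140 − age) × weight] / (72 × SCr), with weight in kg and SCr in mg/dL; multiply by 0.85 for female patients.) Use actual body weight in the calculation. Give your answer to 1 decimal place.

38.8 mL/min

CrCl = (140 − 24) × 92.4 / (72 × 3.26) × 0.85 = 10718.4 / 234.72 × 0.85 ≈ 38.8 mL/min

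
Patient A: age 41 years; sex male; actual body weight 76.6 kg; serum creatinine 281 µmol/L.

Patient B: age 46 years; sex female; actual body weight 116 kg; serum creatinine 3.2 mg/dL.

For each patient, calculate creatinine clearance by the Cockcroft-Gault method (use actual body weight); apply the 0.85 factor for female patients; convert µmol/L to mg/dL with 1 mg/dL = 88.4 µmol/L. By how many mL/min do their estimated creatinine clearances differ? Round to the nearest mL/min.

7 mL/min

Patient A: SCr = 281 / 88.4 = 3.179 mg/dL
Patient A: CrCl = (140 − 41) × 76.6 / (72 × 3.179) = 7583.4 / 228.89 ≈ 33.1 mL/min
Patient B: CrCl = (140 − 46) × 116 / (72 × 3.2) × 0.85 = 10904.0 / 230.40 × 0.85 ≈ 40.2 mL/min
|33.1 − 40.2| = 7.1 mL/min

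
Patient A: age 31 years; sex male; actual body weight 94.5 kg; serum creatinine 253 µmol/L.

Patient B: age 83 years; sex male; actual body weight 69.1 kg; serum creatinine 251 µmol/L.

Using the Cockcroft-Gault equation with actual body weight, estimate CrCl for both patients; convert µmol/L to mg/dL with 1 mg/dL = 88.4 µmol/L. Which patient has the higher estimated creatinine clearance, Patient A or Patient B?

Patient A: SCr = 253 / 88.4 = 2.862 mg/dL
Patient A: CrCl = (140 − 31) × 94.5 / (72 × 2.862) = 10300.5 / 206.06 ≈ 50.0 mL/min
Patient B: SCr = 251 / 88.4 = 2.839 mg/dL
Patient B: CrCl = (140 − 83) × 69.1 / (72 × 2.839) = 3938.7 / 204.41 ≈ 19.3 mL/min
50.0 vs 19.3 mL/min → Patient A is higher.

Patient A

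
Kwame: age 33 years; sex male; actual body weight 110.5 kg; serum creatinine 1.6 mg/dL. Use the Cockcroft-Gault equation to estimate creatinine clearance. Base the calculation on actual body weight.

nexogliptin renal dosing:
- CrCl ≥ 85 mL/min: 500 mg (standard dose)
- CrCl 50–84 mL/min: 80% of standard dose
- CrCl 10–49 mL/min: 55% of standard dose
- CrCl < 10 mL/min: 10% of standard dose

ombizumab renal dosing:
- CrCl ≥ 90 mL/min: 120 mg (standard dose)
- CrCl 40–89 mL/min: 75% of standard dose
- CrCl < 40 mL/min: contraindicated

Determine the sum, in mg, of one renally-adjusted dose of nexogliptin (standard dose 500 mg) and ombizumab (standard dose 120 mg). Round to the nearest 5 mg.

620 mg

CrCl = (140 − 33) × 110.5 / (72 × 1.6) = 11823.5 / 115.20 ≈ 102.6 mL/min
CrCl ≈ 103 mL/min.
nexogliptin: ≥ 85 mL/min → 100% of 500 mg = 500 mg.
ombizumab: ≥ 90 mL/min → 100% of 120 mg = 120 mg.
Total = 500 + 120 = 620 mg.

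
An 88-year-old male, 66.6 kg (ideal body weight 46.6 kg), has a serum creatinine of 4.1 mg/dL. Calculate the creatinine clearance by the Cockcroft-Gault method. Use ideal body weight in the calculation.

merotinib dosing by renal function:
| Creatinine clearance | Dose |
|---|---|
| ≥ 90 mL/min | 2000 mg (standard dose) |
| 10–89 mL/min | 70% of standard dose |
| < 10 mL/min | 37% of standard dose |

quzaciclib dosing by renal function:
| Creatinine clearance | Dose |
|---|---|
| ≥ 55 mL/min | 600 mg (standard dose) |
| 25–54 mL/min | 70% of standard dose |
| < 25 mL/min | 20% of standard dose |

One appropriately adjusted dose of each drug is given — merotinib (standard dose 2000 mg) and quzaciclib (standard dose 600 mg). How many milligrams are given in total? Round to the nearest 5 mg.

860 mg

CrCl = (140 − 88) × 46.6 / (72 × 4.1) = 2423.2 / 295.20 ≈ 8.2 mL/min
CrCl ≈ 8 mL/min.
merotinib: < 10 mL/min → 37% of 2000 mg = 740 mg.
quzaciclib: < 25 mL/min → 20% of 600 mg = 120 mg.
Total = 740 + 120 = 860 mg.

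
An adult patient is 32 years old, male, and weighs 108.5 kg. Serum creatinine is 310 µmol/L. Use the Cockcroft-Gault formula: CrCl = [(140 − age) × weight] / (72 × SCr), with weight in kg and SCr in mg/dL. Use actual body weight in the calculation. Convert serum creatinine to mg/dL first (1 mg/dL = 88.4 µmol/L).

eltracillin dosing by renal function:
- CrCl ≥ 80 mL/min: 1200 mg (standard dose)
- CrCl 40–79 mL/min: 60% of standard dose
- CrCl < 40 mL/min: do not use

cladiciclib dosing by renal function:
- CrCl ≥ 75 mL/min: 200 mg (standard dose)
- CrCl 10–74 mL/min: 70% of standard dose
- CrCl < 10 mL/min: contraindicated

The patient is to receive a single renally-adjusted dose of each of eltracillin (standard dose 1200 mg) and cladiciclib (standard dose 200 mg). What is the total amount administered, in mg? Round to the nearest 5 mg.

SCr = 310 / 88.4 = 3.507 mg/dL
CrCl = (140 − 32) × 108.5 / (72 × 3.507) = 11718.0 / 252.50 ≈ 46.4 mL/min
CrCl ≈ 46 mL/min.
eltracillin: 40–79 mL/min → 60% of 1200 mg = 720 mg.
cladiciclib: 10–74 mL/min → 70% of 200 mg = 140 mg.
Total = 720 + 140 = 860 mg.

860 mg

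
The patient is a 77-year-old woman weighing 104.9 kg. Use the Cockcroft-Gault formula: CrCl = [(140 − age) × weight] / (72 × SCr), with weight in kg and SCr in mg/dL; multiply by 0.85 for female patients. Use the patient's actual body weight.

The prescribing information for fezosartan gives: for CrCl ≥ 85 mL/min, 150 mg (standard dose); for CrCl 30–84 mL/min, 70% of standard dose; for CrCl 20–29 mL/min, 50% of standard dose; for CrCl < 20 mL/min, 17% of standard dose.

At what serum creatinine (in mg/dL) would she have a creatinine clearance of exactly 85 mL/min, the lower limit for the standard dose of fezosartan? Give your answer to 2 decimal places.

Standard dose requires CrCl ≥ 85 mL/min.
Set (140 − 77) × 104.9 × 0.85 / (72 × SCr) = 85
SCr = (140 − 77) × 104.9 × 0.85 / (72 × 85) = 0.918 mg/dL

0.92 mg/dL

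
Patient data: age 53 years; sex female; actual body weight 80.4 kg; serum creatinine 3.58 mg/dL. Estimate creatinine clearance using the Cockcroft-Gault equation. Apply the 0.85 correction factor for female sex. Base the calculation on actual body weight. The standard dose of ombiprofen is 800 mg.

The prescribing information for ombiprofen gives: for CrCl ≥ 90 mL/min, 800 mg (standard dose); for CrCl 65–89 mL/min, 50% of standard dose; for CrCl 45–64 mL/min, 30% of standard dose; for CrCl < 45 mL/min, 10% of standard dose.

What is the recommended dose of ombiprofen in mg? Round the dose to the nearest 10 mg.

80 mg

CrCl = (140 − 53) × 80.4 / (72 × 3.58) × 0.85 = 6994.8 / 257.76 × 0.85 ≈ 23.1 mL/min
CrCl ≈ 23 mL/min → bracket < 45 mL/min.
10% of 800 mg = 80 mg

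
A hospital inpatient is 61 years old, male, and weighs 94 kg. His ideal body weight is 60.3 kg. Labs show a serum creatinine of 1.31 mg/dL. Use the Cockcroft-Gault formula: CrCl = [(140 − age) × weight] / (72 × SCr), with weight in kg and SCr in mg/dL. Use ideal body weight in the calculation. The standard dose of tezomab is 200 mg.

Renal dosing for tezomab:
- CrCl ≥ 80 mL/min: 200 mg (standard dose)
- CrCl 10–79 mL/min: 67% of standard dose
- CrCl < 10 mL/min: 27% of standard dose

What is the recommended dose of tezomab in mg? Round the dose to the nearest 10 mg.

CrCl = (140 − 61) × 60.3 / (72 × 1.31) = 4763.7 / 94.32 ≈ 50.5 mL/min
CrCl ≈ 51 mL/min → bracket 10–79 mL/min.
67% of 200 mg = 134 mg → 130 mg

130 mg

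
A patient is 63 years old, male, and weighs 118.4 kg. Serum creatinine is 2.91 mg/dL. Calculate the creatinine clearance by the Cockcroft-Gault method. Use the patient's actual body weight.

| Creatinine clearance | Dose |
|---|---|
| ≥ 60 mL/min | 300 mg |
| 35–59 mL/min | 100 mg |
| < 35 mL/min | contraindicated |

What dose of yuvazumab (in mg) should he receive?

100 mg

CrCl = (140 − 63) × 118.4 / (72 × 2.91) = 9116.8 / 209.52 ≈ 43.5 mL/min
CrCl ≈ 44 mL/min → bracket 35–59 mL/min.
Dose for this bracket: 100 mg.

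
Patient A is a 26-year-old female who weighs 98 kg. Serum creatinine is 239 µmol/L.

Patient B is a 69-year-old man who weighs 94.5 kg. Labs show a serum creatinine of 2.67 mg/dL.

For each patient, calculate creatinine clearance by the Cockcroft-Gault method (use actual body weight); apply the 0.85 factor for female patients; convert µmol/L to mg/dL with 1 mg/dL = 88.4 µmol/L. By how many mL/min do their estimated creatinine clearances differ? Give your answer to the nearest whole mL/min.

Patient A: SCr = 239 / 88.4 = 2.704 mg/dL
Patient A: CrCl = (140 − 26) × 98 / (72 × 2.704) × 0.85 = 11172.0 / 194.69 × 0.85 ≈ 48.8 mL/min
Patient B: CrCl = (140 − 69) × 94.5 / (72 × 2.67) = 6709.5 / 192.24 ≈ 34.9 mL/min
|48.8 − 34.9| = 13.9 mL/min

14 mL/min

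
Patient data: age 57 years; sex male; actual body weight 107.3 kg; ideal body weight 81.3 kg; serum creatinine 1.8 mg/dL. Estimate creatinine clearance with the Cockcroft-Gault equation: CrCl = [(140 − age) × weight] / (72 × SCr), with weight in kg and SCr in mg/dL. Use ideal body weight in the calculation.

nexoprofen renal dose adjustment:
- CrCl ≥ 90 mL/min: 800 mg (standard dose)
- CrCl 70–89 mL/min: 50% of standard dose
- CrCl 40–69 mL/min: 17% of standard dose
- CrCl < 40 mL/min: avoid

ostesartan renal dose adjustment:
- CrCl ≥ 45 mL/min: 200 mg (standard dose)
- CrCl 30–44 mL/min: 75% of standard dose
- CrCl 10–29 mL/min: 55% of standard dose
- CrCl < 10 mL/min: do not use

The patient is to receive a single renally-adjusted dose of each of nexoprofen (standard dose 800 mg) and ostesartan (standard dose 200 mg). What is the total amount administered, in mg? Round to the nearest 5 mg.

335 mg

CrCl = (140 − 57) × 81.3 / (72 × 1.8) = 6747.9 / 129.60 ≈ 52.1 mL/min
CrCl ≈ 52 mL/min.
nexoprofen: 40–69 mL/min → 17% of 800 mg = 136 mg.
ostesartan: ≥ 45 mL/min → 100% of 200 mg = 200 mg.
Total = 136 + 200 = 336 mg.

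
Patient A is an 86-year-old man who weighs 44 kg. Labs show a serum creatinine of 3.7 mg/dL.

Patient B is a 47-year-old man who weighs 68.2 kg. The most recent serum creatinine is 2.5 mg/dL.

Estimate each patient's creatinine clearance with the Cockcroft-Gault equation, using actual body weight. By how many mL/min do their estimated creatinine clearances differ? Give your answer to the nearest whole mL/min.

Patient A: CrCl = (140 − 86) × 44 / (72 × 3.7) = 2376.0 / 266.40 ≈ 8.9 mL/min
Patient B: CrCl = (140 − 47) × 68.2 / (72 × 2.5) = 6342.6 / 180.00 ≈ 35.2 mL/min
|8.9 − 35.2| = 26.3 mL/min

26 mL/min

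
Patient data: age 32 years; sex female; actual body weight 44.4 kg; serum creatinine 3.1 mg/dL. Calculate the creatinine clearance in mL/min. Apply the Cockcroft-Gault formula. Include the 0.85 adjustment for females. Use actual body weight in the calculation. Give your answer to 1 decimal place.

18.3 mL/min

CrCl = (140 − 32) × 44.4 / (72 × 3.1) × 0.85 = 4795.2 / 223.20 × 0.85 ≈ 18.3 mL/min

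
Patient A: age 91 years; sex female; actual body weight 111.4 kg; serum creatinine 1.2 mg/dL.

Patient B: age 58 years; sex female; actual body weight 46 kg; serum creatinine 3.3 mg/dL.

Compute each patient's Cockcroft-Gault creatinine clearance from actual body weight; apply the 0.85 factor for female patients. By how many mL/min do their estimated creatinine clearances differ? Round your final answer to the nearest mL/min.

40 mL/min

Patient A: CrCl = (140 − 91) × 111.4 / (72 × 1.2) × 0.85 = 5458.6 / 86.40 × 0.85 ≈ 53.7 mL/min
Patient B: CrCl = (140 − 58) × 46 / (72 × 3.3) × 0.85 = 3772.0 / 237.60 × 0.85 ≈ 13.5 mL/min
|53.7 − 13.5| = 40.2 mL/min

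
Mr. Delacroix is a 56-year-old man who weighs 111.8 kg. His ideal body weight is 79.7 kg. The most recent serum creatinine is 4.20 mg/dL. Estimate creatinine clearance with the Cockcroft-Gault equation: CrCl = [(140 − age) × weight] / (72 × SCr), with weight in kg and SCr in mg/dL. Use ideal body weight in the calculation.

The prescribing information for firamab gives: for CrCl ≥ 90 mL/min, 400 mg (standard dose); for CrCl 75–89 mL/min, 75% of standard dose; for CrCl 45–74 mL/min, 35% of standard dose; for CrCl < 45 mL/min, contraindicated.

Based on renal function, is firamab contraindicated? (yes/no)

yes

CrCl = (140 − 56) × 79.7 / (72 × 4.2) = 6694.8 / 302.40 ≈ 22.1 mL/min
CrCl ≈ 22 mL/min, which is < 45 mL/min.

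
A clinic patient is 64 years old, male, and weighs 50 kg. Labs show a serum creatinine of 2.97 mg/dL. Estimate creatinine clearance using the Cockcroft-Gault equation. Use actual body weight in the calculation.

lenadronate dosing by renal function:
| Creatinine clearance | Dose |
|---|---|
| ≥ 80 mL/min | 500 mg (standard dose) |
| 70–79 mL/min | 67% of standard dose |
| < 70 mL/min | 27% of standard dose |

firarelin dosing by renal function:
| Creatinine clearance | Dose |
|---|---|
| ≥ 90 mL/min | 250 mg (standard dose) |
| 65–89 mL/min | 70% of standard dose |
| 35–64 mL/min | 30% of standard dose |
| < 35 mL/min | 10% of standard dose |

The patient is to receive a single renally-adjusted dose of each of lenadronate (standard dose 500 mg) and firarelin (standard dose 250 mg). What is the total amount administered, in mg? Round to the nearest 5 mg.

160 mg

CrCl = (140 − 64) × 50 / (72 × 2.97) = 3800.0 / 213.84 ≈ 17.8 mL/min
CrCl ≈ 18 mL/min.
lenadronate: < 70 mL/min → 27% of 500 mg = 135 mg.
firarelin: < 35 mL/min → 10% of 250 mg = 25 mg.
Total = 135 + 25 = 160 mg.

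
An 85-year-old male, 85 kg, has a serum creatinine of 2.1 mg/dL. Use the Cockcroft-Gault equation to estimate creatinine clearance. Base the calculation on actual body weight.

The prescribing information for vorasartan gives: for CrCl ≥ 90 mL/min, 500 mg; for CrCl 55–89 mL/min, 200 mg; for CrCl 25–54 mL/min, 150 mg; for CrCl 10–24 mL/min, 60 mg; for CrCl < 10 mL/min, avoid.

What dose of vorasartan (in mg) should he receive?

CrCl = (140 − 85) × 85 / (72 × 2.1) = 4675.0 / 151.20 ≈ 30.9 mL/min
CrCl ≈ 31 mL/min → bracket 25–54 mL/min.
Dose for this bracket: 150 mg.

150 mg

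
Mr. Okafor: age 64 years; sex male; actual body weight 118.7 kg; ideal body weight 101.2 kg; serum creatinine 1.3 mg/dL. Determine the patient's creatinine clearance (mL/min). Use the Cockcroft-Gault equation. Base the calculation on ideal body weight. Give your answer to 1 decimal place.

82.2 mL/min

CrCl = (140 − 64) × 101.2 / (72 × 1.3) = 7691.2 / 93.60 ≈ 82.2 mL/min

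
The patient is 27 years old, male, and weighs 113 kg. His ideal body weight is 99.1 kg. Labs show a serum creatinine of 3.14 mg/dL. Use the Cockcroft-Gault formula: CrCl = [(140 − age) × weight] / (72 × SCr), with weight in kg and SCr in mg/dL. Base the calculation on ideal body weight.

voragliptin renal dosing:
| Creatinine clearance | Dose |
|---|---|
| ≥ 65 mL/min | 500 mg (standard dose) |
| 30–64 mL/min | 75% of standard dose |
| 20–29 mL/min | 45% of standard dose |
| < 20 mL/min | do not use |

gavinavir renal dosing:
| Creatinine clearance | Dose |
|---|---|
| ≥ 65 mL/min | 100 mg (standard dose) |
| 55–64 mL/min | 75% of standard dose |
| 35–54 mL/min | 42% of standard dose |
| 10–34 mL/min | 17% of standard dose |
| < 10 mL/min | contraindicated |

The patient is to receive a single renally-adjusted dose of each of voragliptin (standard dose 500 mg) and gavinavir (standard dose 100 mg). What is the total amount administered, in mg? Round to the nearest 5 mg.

CrCl = (140 − 27) × 99.1 / (72 × 3.14) = 11198.3 / 226.08 ≈ 49.5 mL/min
CrCl ≈ 50 mL/min.
voragliptin: 30–64 mL/min → 75% of 500 mg = 375 mg.
gavinavir: 35–54 mL/min → 42% of 100 mg = 42 mg.
Total = 375 + 42 = 417 mg.

415 mg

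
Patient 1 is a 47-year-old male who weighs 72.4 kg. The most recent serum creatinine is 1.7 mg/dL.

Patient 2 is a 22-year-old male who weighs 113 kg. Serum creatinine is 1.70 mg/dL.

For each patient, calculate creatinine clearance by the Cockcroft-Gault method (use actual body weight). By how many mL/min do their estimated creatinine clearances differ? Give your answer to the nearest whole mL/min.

54 mL/min

Patient 1: CrCl = (140 − 47) × 72.4 / (72 × 1.7) = 6733.2 / 122.40 ≈ 55.0 mL/min
Patient 2: CrCl = (140 − 22) × 113 / (72 × 1.7) = 13334.0 / 122.40 ≈ 108.9 mL/min
|55.0 − 108.9| = 53.9 mL/min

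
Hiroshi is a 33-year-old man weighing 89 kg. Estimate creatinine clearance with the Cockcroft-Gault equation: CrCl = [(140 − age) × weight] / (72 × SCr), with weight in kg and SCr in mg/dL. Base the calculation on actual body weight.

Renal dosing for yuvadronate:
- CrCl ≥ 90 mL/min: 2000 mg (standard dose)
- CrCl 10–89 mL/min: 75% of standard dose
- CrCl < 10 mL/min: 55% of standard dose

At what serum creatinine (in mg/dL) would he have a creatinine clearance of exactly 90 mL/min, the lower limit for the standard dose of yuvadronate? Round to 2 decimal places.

1.47 mg/dL

Standard dose requires CrCl ≥ 90 mL/min.
Set (140 − 33) × 89 / (72 × SCr) = 90
SCr = (140 − 33) × 89 / (72 × 90) = 1.470 mg/dL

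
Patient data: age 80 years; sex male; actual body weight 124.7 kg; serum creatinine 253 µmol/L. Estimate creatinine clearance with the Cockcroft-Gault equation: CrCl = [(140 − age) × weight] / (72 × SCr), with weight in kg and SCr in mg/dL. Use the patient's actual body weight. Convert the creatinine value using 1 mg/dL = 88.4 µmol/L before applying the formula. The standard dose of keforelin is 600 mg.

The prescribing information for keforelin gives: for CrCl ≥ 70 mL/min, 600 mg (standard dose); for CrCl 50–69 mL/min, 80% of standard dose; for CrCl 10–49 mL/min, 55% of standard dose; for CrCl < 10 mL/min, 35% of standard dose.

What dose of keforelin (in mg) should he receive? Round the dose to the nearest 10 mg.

SCr = 253 / 88.4 = 2.862 mg/dL
CrCl = (140 − 80) × 124.7 / (72 × 2.862) = 7482.0 / 206.06 ≈ 36.3 mL/min
CrCl ≈ 36 mL/min → bracket 10–49 mL/min.
55% of 600 mg = 330 mg

330 mg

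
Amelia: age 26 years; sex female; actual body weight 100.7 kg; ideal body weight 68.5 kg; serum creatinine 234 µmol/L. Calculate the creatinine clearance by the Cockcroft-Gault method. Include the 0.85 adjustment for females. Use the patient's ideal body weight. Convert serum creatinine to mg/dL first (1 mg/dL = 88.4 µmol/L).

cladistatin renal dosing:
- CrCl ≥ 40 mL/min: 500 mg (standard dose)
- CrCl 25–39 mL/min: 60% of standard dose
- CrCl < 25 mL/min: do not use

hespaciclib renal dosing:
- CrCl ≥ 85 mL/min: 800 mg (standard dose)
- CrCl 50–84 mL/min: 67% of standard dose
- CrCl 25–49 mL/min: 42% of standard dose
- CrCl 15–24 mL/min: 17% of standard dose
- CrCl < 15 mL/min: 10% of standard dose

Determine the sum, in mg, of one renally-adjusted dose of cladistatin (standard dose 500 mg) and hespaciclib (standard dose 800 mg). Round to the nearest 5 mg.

SCr = 234 / 88.4 = 2.647 mg/dL
CrCl = (140 − 26) × 68.5 / (72 × 2.647) × 0.85 = 7809.0 / 190.58 × 0.85 ≈ 34.8 mL/min
CrCl ≈ 35 mL/min.
cladistatin: 25–39 mL/min → 60% of 500 mg = 300 mg.
hespaciclib: 25–49 mL/min → 42% of 800 mg = 336 mg.
Total = 300 + 336 = 636 mg.

635 mg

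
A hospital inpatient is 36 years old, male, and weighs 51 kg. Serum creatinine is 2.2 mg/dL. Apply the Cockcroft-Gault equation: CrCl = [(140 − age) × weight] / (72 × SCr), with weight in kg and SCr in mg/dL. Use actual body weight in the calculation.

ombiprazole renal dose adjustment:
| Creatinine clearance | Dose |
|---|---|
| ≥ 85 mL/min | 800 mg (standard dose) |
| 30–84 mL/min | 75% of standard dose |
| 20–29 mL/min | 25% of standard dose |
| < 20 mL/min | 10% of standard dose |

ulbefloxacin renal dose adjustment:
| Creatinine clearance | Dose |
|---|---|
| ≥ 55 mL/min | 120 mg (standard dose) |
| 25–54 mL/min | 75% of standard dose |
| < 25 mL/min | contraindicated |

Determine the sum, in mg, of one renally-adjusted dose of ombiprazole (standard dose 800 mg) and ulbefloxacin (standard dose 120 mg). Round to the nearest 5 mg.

690 mg

CrCl = (140 − 36) × 51 / (72 × 2.2) = 5304.0 / 158.40 ≈ 33.5 mL/min
CrCl ≈ 33 mL/min.
ombiprazole: 30–84 mL/min → 75% of 800 mg = 600 mg.
ulbefloxacin: 25–54 mL/min → 75% of 120 mg = 90 mg.
Total = 600 + 90 = 690 mg.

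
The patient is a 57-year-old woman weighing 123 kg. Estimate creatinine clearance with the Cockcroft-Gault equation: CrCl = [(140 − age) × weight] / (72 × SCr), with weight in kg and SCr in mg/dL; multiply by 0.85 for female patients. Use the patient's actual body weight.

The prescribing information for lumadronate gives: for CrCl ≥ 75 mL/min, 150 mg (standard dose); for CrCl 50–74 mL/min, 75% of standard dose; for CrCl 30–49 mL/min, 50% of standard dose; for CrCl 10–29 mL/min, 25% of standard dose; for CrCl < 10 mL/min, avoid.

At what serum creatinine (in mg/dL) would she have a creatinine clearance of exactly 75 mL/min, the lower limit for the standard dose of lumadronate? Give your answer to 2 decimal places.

1.61 mg/dL

Standard dose requires CrCl ≥ 75 mL/min.
Set (140 − 57) × 123 × 0.85 / (72 × SCr) = 75
SCr = (140 − 57) × 123 × 0.85 / (72 × 75) = 1.607 mg/dL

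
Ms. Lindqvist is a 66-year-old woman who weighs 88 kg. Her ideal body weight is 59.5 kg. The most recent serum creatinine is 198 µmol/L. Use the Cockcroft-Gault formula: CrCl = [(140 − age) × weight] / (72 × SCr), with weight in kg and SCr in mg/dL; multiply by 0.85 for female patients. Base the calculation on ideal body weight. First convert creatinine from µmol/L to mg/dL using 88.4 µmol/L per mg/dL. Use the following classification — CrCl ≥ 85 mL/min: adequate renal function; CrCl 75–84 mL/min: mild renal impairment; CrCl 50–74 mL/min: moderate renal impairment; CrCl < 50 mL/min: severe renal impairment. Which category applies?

severe renal impairment

SCr = 198 / 88.4 = 2.24 mg/dL
CrCl = (140 − 66) × 59.5 / (72 × 2.24) × 0.85 = 4403.0 / 161.28 × 0.85 ≈ 23.2 mL/min
23 mL/min falls in the 'severe renal impairment' range.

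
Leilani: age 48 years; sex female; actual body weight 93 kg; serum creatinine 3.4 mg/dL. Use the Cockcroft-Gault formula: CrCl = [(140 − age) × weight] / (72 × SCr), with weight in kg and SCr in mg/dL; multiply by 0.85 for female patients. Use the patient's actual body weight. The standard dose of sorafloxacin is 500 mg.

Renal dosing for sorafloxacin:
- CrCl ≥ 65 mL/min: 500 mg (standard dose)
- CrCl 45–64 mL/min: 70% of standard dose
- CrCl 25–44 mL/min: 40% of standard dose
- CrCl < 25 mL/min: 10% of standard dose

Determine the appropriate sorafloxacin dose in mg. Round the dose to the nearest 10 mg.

CrCl = (140 − 48) × 93 / (72 × 3.4) × 0.85 = 8556.0 / 244.80 × 0.85 ≈ 29.7 mL/min
CrCl ≈ 30 mL/min → bracket 25–44 mL/min.
40% of 500 mg = 200 mg

200 mg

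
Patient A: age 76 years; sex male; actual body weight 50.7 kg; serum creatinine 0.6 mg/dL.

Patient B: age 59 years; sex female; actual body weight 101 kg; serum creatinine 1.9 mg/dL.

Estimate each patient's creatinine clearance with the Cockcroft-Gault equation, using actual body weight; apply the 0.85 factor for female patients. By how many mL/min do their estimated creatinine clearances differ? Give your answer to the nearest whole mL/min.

Patient A: CrCl = (140 − 76) × 50.7 / (72 × 0.6) = 3244.8 / 43.20 ≈ 75.1 mL/min
Patient B: CrCl = (140 − 59) × 101 / (72 × 1.9) × 0.85 = 8181.0 / 136.80 × 0.85 ≈ 50.8 mL/min
|75.1 − 50.8| = 24.3 mL/min

24 mL/min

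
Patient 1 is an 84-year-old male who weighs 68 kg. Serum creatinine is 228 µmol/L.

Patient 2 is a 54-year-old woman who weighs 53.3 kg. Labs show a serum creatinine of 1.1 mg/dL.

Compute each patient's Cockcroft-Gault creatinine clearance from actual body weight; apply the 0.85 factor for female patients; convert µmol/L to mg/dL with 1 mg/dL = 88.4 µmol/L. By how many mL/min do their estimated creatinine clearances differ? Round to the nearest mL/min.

Patient 1: SCr = 228 / 88.4 = 2.579 mg/dL
Patient 1: CrCl = (140 − 84) × 68 / (72 × 2.579) = 3808.0 / 185.69 ≈ 20.5 mL/min
Patient 2: CrCl = (140 − 54) × 53.3 / (72 × 1.1) × 0.85 = 4583.8 / 79.20 × 0.85 ≈ 49.2 mL/min
|20.5 − 49.2| = 28.7 mL/min

29 mL/min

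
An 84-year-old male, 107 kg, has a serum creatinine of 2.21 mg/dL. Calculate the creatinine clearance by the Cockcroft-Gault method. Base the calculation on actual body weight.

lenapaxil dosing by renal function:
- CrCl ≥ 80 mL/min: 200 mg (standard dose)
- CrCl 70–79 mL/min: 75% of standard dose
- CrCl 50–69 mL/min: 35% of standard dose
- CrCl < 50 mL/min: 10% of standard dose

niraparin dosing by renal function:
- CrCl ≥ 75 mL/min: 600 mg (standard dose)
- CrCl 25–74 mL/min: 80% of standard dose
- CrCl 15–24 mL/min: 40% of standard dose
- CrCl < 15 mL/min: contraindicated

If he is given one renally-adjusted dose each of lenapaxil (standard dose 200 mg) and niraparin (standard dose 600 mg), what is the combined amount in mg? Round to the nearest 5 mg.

500 mg

CrCl = (140 − 84) × 107 / (72 × 2.21) = 5992.0 / 159.12 ≈ 37.7 mL/min
CrCl ≈ 38 mL/min.
lenapaxil: < 50 mL/min → 10% of 200 mg = 20 mg.
niraparin: 25–74 mL/min → 80% of 600 mg = 480 mg.
Total = 20 + 480 = 500 mg.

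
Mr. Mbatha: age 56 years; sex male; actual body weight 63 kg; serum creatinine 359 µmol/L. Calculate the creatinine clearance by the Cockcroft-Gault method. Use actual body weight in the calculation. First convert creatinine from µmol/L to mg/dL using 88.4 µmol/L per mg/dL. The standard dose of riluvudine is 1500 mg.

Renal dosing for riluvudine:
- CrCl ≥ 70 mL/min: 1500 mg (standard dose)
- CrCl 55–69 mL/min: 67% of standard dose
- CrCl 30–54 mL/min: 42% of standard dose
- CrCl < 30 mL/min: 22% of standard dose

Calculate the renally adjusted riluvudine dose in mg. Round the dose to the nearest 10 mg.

SCr = 359 / 88.4 = 4.061 mg/dL
CrCl = (140 − 56) × 63 / (72 × 4.061) = 5292.0 / 292.39 ≈ 18.1 mL/min
CrCl ≈ 18 mL/min → bracket < 30 mL/min.
22% of 1500 mg = 330 mg

330 mg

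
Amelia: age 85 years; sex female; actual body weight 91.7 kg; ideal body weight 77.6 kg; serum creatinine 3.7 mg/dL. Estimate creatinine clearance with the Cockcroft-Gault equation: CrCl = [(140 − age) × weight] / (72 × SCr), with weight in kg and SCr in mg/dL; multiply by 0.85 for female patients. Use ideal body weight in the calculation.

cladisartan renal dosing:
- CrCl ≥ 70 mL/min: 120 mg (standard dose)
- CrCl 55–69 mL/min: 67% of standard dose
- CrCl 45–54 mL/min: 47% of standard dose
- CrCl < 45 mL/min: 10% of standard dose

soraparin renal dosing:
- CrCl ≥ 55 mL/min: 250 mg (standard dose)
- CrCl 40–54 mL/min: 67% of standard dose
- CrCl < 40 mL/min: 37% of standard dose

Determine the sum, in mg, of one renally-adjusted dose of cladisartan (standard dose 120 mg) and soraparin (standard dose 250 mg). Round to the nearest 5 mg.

105 mg

CrCl = (140 − 85) × 77.6 / (72 × 3.7) × 0.85 = 4268.0 / 266.40 × 0.85 ≈ 13.6 mL/min
CrCl ≈ 14 mL/min.
cladisartan: < 45 mL/min → 10% of 120 mg = 12 mg.
soraparin: < 40 mL/min → 37% of 250 mg = 92.5 mg.
Total = 12 + 92.5 = 104.5 mg.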